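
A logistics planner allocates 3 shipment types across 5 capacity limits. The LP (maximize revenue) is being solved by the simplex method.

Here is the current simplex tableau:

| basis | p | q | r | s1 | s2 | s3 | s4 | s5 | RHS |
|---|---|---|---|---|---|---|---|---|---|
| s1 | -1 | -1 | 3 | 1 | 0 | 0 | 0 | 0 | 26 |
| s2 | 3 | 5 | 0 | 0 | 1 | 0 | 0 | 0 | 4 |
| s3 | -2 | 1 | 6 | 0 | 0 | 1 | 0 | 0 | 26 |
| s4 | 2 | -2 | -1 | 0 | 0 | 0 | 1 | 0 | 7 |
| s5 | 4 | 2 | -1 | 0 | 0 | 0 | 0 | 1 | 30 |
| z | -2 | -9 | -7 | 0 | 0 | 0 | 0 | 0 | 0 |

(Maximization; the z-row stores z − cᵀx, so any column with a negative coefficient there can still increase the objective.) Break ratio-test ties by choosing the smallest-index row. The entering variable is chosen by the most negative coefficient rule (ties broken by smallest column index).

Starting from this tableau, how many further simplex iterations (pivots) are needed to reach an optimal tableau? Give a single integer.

pivot: q in, s2 out → z = 36/5
pivot: r in, s3 out → z = 183/5
No improving column remains; optimal.

2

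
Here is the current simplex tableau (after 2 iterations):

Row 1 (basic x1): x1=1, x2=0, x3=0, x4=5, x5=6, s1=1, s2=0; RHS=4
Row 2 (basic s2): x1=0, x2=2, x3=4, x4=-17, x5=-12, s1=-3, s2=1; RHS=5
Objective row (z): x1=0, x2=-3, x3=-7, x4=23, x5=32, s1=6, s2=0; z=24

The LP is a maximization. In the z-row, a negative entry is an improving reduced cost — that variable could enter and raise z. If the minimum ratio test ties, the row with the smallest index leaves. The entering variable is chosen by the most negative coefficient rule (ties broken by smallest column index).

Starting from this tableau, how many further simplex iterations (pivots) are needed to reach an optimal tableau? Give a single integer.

pivot: x3 in, s2 out → z = 131/4
pivot: x4 in, x1 out → z = 763/20
No improving column remains; optimal.

2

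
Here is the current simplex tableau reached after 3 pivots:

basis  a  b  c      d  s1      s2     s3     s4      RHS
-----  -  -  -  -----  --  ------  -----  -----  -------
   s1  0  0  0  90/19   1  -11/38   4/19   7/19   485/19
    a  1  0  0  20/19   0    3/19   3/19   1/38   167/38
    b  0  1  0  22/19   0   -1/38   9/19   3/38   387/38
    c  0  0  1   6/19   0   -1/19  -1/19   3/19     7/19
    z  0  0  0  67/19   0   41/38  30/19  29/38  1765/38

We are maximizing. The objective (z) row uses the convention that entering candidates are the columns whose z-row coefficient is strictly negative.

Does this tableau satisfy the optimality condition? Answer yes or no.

yes

No objective-row coefficient is strictly negative, so no entering variable exists; the tableau is optimal.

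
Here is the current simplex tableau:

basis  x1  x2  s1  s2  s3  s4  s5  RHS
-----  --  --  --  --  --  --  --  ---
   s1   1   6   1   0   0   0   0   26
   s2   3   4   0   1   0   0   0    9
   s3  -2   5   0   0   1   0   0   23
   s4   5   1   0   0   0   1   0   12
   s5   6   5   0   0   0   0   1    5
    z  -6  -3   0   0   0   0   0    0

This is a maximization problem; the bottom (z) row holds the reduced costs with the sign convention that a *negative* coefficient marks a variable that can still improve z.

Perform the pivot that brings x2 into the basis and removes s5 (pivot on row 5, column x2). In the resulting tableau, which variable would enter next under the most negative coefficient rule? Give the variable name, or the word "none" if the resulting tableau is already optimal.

x1

Pivot element 5. New z-row = old z-row − (-3)·(row 5/5).
Updated z-row coefficients: x1: -12/5, x2: 0, s1: 0, s2: 0, s3: 0, s4: 0, s5: 3/5.
The most negative is -12/5 in column x1, so x1 would enter next.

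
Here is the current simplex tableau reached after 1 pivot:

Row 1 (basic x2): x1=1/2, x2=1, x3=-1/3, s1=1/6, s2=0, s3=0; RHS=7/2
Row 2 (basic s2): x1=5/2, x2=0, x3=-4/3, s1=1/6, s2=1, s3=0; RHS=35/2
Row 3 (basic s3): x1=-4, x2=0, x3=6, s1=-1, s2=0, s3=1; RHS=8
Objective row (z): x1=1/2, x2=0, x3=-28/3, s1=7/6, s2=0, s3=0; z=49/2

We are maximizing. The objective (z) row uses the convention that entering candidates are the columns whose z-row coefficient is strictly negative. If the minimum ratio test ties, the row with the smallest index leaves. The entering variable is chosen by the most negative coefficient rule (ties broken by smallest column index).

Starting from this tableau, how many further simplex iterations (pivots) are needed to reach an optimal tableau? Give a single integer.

3

pivot: x3 in, s3 out → z = 665/18
pivot: x1 in, s2 out → z = 3057/29
pivot: s1 in, x2 out → z = 759/7
No improving column remains; optimal.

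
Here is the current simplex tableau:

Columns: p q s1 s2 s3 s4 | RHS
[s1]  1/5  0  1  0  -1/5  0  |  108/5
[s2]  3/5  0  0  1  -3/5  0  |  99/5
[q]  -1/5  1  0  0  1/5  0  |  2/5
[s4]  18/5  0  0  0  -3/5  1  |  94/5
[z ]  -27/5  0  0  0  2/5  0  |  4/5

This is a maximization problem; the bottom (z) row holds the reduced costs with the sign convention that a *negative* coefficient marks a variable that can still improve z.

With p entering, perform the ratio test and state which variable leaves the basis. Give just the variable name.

Ratios: row 1 (s1): (108/5)/(1/5) = 108; row 2 (s2): (99/5)/(3/5) = 33; row 3 (q): entry -1/5 ≤ 0, skip; row 4 (s4): (94/5)/(18/5) = 47/9.
Minimum ratio 47/9 is in the s4 row, so s4 leaves.

s4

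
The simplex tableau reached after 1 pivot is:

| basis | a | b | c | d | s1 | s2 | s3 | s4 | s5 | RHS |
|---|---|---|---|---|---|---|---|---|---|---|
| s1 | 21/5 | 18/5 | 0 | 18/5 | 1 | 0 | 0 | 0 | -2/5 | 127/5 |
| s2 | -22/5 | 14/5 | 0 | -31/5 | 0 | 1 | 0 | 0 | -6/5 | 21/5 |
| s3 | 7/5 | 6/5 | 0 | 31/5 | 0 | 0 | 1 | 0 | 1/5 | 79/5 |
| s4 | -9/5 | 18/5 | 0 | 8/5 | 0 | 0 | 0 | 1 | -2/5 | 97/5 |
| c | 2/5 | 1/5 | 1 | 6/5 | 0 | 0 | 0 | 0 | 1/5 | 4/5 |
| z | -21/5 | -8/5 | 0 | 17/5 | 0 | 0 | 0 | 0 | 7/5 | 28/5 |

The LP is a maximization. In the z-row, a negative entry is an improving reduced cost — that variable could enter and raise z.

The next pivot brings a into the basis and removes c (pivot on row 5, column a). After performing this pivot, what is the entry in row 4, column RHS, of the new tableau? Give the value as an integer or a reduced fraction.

Pivot element is row 5, column a: 2/5.
Normalize row 5: new (row 5, RHS) = (4/5)/(2/5) = 2.
row 4 ← row 4 − (-9/5)·(new row 5): 97/5 − (-9/5)·2 = 23.

23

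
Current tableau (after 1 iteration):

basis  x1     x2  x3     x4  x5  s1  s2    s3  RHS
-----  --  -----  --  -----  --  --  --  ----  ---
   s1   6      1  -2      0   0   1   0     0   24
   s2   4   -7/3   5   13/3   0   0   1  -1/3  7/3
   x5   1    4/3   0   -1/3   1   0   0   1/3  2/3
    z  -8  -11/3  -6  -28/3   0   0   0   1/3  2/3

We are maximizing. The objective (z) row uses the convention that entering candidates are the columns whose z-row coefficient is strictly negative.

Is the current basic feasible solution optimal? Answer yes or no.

no

Column x1 has objective-row coefficient -8, which is negative; an improving pivot exists, so not yet optimal.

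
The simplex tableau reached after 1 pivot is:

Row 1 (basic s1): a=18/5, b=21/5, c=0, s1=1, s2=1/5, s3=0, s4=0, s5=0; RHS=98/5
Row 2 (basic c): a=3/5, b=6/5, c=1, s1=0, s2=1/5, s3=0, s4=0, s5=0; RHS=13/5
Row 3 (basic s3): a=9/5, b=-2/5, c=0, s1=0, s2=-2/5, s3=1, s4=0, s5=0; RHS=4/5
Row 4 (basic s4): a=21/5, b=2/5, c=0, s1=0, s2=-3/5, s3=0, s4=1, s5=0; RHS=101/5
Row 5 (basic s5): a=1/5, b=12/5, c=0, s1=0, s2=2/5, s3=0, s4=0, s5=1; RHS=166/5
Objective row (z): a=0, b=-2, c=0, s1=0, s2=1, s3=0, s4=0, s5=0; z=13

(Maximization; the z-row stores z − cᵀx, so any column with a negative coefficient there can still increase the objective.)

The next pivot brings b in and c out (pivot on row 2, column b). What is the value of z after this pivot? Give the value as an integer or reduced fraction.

52/3

Minimum ratio for b: (13/5)/(6/5) = 13/6.
z changes by −(z-row coeff of b)·ratio = −(-2)·(13/6) = 13/3.
New z = 13 + (13/3) = 52/3.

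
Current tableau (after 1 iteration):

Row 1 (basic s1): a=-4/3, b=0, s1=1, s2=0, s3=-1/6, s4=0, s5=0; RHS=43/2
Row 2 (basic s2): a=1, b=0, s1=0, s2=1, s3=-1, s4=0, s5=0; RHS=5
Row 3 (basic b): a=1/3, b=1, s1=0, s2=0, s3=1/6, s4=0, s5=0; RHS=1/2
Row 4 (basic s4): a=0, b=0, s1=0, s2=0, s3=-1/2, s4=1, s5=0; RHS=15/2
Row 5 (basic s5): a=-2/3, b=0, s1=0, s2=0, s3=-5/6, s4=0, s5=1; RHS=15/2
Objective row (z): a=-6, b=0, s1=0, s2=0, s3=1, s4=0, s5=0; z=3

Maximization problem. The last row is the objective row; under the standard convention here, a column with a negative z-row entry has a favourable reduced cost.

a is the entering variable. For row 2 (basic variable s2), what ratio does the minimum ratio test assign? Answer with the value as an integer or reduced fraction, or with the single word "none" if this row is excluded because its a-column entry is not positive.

5

Ratio = RHS / (a entry) = 5 / 1 = 5.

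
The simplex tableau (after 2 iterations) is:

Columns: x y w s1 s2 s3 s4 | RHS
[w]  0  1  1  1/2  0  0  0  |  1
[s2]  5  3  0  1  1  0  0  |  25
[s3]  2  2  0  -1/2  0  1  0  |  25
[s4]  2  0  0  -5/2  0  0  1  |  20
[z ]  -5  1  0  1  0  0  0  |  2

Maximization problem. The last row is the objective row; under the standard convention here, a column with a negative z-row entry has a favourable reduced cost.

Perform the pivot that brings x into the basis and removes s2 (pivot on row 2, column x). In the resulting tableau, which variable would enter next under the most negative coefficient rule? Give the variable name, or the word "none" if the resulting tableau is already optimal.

Pivot element 5. New z-row = old z-row − (-5)·(row 2/5).
Updated z-row coefficients: x: 0, y: 4, w: 0, s1: 2, s2: 1, s3: 0, s4: 0.
No coefficient is strictly negative; the tableau after this pivot is optimal.

none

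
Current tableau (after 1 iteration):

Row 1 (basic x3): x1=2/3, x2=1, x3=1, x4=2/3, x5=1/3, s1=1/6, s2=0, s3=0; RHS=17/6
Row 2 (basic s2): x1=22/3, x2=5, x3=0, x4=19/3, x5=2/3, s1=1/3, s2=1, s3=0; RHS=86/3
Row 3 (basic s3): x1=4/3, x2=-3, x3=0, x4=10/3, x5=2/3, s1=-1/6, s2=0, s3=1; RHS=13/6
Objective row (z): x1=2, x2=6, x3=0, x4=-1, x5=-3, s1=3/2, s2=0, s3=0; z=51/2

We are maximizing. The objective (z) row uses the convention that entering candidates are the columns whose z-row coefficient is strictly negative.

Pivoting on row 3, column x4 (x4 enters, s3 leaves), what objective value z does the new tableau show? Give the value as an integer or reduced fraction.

Minimum ratio for x4: (13/6)/(10/3) = 13/20.
z changes by −(z-row coeff of x4)·ratio = −(-1)·(13/20) = 13/20.
New z = 51/2 + (13/20) = 523/20.

523/20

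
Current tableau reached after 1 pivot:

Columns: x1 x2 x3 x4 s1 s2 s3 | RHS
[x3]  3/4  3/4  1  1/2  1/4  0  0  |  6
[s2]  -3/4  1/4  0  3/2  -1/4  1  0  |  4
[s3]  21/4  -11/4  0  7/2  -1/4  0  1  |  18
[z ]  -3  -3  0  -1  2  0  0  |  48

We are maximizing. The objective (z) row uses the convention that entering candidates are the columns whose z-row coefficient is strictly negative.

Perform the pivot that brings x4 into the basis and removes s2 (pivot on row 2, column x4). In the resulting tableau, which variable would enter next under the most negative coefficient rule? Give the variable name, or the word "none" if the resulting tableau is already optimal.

x1

Pivot element 3/2. New z-row = old z-row − (-1)·(row 2/(3/2)).
Updated z-row coefficients: x1: -7/2, x2: -17/6, x3: 0, x4: 0, s1: 11/6, s2: 2/3, s3: 0.
The most negative is -7/2 in column x1, so x1 would enter next.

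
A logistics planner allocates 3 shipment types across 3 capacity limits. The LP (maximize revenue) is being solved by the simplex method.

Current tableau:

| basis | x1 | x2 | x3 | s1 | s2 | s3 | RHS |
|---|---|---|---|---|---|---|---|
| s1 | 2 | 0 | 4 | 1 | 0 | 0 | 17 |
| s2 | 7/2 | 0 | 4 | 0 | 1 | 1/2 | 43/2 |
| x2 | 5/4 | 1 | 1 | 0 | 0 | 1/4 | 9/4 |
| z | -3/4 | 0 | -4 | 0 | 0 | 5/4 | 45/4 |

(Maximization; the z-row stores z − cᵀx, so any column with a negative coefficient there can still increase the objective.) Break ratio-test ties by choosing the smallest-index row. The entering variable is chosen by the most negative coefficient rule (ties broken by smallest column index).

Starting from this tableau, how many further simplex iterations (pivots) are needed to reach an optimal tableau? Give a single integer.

pivot: x3 in, x2 out → z = 81/4
No improving column remains; optimal.

1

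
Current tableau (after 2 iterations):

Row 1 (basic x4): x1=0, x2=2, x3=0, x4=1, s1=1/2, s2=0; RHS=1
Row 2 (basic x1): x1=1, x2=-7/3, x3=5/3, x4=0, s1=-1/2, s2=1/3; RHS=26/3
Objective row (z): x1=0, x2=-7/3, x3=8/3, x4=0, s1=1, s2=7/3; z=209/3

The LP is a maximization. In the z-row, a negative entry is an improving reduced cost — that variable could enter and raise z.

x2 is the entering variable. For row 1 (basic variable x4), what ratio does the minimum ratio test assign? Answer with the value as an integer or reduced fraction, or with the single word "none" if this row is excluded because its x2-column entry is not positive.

1/2

Ratio = RHS / (x2 entry) = 1 / 2 = 1/2.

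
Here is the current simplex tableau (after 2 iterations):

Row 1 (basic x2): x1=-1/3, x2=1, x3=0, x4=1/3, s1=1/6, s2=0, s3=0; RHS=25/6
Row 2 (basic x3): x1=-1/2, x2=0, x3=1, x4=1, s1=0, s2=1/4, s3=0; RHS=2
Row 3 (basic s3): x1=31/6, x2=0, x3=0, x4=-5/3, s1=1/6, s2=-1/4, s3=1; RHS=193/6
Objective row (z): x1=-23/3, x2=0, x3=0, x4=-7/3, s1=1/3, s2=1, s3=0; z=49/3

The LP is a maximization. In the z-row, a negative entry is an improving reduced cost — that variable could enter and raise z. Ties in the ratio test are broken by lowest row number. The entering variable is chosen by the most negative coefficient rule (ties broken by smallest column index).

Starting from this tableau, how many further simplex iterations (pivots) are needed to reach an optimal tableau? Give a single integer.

pivot: x1 in, s3 out → z = 1986/31
pivot: x4 in, x3 out → z = 4855/52
No improving column remains; optimal.

2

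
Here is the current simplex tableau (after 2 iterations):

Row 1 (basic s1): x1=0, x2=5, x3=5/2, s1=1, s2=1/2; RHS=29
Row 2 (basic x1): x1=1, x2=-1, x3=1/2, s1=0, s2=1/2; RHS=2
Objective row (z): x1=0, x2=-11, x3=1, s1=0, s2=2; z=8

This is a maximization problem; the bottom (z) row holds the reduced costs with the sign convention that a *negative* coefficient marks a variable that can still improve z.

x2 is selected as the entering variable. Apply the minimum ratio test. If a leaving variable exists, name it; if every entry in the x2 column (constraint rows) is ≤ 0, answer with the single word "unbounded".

s1

Ratios: row 1 (s1): 29/5 = 29/5; row 2 (x1): entry -1 ≤ 0, skip.
Minimum ratio is in the s1 row, so s1 leaves.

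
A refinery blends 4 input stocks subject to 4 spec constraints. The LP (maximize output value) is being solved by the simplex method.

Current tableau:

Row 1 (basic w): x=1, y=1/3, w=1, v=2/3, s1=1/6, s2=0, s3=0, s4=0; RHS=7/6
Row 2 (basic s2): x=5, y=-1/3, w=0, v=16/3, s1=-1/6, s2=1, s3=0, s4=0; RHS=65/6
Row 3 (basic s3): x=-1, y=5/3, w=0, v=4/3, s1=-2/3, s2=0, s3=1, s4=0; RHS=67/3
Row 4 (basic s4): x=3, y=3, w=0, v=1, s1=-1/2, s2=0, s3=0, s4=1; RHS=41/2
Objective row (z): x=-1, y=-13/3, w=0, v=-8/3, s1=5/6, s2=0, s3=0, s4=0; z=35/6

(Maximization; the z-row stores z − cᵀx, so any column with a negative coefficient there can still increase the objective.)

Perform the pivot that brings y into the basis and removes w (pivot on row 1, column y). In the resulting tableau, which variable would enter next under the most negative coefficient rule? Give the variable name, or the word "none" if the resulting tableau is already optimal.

none

Pivot element 1/3. New z-row = old z-row − (-13/3)·(row 1/(1/3)).
Updated z-row coefficients: x: 12, y: 0, w: 13, v: 6, s1: 3, s2: 0, s3: 0, s4: 0.
No coefficient is strictly negative; the tableau after this pivot is optimal.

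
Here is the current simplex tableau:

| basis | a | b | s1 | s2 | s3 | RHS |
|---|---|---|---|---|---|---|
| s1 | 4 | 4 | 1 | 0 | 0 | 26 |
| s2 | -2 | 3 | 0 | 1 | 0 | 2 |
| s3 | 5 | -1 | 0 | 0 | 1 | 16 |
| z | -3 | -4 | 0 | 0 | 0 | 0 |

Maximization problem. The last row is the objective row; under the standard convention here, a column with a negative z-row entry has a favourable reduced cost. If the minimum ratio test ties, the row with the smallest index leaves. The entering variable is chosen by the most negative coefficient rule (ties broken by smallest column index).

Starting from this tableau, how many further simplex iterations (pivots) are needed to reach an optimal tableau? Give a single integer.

2

pivot: b in, s2 out → z = 8/3
pivot: a in, s1 out → z = 45/2
No improving column remains; optimal.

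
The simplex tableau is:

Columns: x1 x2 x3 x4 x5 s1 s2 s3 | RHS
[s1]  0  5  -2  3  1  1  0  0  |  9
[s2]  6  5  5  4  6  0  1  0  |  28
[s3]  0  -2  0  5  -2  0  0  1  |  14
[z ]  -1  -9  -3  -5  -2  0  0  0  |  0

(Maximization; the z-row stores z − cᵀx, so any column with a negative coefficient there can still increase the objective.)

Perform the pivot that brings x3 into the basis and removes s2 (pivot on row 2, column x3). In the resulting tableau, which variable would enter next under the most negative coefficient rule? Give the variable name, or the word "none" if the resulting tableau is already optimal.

x2

Pivot element 5. New z-row = old z-row − (-3)·(row 2/5).
Updated z-row coefficients: x1: 13/5, x2: -6, x3: 0, x4: -13/5, x5: 8/5, s1: 0, s2: 3/5, s3: 0.
The most negative is -6 in column x2, so x2 would enter next.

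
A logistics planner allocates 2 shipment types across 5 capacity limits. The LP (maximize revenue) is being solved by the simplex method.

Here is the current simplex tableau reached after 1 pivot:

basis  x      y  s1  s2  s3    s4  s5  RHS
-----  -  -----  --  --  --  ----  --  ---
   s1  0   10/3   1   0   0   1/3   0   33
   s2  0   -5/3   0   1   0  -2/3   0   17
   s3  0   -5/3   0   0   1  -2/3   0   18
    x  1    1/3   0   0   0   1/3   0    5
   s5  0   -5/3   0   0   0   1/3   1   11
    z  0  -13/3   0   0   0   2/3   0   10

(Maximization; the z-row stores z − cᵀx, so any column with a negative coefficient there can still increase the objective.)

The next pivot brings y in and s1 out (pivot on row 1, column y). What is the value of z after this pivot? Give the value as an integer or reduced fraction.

Minimum ratio for y: 33/(10/3) = 99/10.
z changes by −(z-row coeff of y)·ratio = −(-13/3)·(99/10) = 429/10.
New z = 10 + (429/10) = 529/10.

529/10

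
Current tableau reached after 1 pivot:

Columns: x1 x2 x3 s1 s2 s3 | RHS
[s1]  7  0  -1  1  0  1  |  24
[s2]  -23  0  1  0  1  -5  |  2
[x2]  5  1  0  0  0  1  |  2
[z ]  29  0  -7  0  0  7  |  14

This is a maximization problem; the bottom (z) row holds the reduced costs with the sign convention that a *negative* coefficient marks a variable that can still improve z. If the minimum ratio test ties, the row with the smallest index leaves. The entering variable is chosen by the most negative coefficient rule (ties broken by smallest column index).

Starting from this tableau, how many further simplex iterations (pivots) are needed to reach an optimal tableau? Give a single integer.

pivot: x3 in, s2 out → z = 28
pivot: x1 in, x2 out → z = 404/5
pivot: s3 in, x1 out → z = 84
No improving column remains; optimal.

3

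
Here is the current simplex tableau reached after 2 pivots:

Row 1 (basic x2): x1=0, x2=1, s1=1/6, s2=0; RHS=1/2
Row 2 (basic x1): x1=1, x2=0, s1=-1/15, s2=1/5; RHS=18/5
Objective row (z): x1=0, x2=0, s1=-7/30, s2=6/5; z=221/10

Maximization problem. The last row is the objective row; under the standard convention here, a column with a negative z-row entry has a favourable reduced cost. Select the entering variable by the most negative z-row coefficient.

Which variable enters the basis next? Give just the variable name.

Objective-row coefficients: x1: 0, x2: 0, s1: -7/30, s2: 6/5.
The most negative is -7/30 in column s1, so s1 enters.

s1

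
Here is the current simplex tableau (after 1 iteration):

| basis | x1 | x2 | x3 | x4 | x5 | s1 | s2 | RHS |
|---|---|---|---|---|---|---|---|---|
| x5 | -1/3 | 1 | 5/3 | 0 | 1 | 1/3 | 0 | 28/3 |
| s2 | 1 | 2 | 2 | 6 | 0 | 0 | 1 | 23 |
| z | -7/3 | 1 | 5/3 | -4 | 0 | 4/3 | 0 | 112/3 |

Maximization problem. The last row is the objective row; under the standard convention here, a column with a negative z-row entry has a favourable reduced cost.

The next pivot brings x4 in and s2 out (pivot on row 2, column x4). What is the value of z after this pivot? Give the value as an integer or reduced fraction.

Minimum ratio for x4: 23/6 = 23/6.
z changes by −(z-row coeff of x4)·ratio = −(-4)·(23/6) = 46/3.
New z = 112/3 + (46/3) = 158/3.

158/3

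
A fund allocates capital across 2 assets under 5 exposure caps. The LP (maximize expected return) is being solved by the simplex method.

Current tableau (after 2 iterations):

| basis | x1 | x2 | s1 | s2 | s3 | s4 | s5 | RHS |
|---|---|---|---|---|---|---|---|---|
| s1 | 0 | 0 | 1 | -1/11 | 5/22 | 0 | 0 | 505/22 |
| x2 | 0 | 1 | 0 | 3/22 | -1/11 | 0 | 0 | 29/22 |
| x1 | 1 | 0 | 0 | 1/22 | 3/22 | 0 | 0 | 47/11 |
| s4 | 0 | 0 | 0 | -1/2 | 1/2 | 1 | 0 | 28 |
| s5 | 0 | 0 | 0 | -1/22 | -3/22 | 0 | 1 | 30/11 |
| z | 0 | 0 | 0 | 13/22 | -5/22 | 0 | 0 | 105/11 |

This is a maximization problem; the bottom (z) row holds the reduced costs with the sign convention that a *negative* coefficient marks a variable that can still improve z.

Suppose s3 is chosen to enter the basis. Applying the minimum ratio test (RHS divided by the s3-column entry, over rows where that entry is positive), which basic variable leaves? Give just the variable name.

Ratios: row 1 (s1): (505/22)/(5/22) = 101; row 2 (x2): entry -1/11 ≤ 0, skip; row 3 (x1): (47/11)/(3/22) = 94/3; row 4 (s4): 28/(1/2) = 56; row 5 (s5): entry -3/22 ≤ 0, skip.
Minimum ratio 94/3 is in the x1 row, so x1 leaves.

x1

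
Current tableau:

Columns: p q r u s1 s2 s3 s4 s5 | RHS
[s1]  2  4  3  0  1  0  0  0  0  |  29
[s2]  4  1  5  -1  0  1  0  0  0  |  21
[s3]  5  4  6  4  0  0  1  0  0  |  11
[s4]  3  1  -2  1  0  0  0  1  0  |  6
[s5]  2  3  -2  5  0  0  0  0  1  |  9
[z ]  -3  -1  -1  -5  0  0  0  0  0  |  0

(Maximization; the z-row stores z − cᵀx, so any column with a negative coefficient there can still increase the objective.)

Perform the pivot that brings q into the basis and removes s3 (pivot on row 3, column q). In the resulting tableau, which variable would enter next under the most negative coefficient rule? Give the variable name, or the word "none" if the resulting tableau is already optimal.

u

Pivot element 4. New z-row = old z-row − (-1)·(row 3/4).
Updated z-row coefficients: p: -7/4, q: 0, r: 1/2, u: -4, s1: 0, s2: 0, s3: 1/4, s4: 0, s5: 0.
The most negative is -4 in column u, so u would enter next.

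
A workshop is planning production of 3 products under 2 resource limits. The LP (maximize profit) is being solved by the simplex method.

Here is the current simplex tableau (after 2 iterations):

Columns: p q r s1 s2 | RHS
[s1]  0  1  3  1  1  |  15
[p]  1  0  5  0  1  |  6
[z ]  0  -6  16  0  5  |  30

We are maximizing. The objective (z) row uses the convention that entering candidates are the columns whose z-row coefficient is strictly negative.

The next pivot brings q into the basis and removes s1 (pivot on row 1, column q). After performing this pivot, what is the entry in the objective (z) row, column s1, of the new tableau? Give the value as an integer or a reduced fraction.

Pivot element is row 1, column q: 1.
Normalize row 1: new (row 1, s1) = 1/1 = 1.
z-row ← z-row − (-6)·(new row 1): 0 − (-6)·1 = 6.

6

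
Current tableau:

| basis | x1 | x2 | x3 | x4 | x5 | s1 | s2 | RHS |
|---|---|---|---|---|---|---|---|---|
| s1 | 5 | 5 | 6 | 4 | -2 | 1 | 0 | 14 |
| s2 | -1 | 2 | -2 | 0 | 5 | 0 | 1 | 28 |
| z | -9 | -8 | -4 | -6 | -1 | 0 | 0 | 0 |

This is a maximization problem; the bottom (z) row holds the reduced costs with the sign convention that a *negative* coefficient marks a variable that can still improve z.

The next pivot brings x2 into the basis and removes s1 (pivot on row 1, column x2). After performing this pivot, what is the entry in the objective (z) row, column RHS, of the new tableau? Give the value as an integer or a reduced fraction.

Pivot element is row 1, column x2: 5.
Normalize row 1: new (row 1, RHS) = 14/5 = 14/5.
z-row ← z-row − (-8)·(new row 1): 0 − (-8)·(14/5) = 112/5.

112/5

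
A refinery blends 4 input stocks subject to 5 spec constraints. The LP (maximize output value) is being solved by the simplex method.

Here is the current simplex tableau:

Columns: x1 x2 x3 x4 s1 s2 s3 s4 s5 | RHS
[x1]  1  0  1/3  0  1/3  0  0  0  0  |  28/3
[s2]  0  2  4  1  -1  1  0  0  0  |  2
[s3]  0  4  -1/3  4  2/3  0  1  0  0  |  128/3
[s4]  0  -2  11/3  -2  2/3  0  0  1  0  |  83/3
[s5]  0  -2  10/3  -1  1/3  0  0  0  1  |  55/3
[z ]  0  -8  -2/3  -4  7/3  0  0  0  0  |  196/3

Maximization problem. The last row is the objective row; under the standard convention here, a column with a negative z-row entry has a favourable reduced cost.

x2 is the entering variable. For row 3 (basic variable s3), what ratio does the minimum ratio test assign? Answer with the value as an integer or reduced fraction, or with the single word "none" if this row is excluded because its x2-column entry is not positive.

Ratio = RHS / (x2 entry) = (128/3) / 4 = 32/3.

32/3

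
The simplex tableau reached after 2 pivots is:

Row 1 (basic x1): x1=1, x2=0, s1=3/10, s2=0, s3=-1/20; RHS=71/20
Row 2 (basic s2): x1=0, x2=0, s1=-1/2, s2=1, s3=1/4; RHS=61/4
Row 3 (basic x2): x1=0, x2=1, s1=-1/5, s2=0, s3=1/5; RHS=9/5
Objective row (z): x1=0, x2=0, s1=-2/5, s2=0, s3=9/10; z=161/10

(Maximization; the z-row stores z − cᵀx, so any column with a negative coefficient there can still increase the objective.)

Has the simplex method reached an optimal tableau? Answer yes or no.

no

Column s1 has objective-row coefficient -2/5, which is negative; an improving pivot exists, so not yet optimal.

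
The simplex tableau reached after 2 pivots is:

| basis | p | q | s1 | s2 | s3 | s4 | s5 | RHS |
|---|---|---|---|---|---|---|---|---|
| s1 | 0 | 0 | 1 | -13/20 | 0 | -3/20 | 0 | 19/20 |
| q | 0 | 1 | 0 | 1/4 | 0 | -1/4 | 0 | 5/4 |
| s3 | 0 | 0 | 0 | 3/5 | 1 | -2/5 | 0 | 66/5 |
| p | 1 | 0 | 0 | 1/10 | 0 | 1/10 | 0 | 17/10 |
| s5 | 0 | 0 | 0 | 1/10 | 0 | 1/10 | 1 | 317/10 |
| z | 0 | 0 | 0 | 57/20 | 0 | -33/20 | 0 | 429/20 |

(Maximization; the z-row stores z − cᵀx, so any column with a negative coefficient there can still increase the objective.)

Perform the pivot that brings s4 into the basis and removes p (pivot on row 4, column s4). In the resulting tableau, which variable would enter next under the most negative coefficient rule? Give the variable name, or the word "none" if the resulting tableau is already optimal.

Pivot element 1/10. New z-row = old z-row − (-33/20)·(row 4/(1/10)).
Updated z-row coefficients: p: 33/2, q: 0, s1: 0, s2: 9/2, s3: 0, s4: 0, s5: 0.
No coefficient is strictly negative; the tableau after this pivot is optimal.

none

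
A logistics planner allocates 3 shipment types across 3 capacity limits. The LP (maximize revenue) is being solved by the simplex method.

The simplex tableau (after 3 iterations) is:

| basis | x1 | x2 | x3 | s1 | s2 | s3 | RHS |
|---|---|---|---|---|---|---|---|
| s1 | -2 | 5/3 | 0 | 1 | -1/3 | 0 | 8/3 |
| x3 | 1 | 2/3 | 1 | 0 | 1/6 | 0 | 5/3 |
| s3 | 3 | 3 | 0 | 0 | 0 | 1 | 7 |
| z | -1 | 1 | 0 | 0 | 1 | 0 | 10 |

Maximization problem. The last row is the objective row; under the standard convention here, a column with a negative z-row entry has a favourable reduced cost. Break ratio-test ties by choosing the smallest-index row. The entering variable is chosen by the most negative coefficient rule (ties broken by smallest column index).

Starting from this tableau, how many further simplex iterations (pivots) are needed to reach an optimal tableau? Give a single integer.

pivot: x1 in, x3 out → z = 35/3
No improving column remains; optimal.

1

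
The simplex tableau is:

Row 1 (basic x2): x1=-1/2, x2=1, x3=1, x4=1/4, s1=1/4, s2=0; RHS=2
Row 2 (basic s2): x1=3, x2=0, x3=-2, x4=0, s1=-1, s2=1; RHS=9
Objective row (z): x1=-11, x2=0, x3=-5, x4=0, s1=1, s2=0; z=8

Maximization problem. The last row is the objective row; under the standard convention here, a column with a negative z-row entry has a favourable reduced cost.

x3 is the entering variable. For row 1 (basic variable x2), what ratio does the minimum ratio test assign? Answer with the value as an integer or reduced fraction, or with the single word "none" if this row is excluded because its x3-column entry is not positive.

2

Ratio = RHS / (x3 entry) = 2 / 1 = 2.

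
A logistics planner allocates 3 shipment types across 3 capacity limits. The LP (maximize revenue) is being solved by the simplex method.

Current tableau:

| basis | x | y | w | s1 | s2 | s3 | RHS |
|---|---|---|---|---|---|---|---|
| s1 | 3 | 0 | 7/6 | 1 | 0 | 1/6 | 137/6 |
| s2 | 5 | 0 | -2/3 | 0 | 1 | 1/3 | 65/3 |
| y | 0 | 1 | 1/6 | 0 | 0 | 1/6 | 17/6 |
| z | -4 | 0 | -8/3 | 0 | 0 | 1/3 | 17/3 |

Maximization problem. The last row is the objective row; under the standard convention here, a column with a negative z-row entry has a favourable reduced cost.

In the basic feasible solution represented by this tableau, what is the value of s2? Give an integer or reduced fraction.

s2 is basic (row 2); its value is the RHS of that row: 65/3.

65/3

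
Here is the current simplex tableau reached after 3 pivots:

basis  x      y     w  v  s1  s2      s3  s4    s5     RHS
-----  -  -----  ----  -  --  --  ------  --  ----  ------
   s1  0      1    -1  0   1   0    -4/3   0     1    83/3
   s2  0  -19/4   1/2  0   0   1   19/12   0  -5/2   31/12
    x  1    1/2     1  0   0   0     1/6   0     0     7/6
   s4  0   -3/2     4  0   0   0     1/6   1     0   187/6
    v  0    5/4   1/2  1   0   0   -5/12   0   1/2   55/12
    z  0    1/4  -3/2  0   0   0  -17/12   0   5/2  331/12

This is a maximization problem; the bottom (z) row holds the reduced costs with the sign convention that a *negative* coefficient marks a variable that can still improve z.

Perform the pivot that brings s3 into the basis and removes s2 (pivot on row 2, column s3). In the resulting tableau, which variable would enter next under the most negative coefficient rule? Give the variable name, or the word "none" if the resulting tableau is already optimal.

y

Pivot element 19/12. New z-row = old z-row − (-17/12)·(row 2/(19/12)).
Updated z-row coefficients: x: 0, y: -4, w: -20/19, v: 0, s1: 0, s2: 17/19, s3: 0, s4: 0, s5: 5/19.
The most negative is -4 in column y, so y would enter next.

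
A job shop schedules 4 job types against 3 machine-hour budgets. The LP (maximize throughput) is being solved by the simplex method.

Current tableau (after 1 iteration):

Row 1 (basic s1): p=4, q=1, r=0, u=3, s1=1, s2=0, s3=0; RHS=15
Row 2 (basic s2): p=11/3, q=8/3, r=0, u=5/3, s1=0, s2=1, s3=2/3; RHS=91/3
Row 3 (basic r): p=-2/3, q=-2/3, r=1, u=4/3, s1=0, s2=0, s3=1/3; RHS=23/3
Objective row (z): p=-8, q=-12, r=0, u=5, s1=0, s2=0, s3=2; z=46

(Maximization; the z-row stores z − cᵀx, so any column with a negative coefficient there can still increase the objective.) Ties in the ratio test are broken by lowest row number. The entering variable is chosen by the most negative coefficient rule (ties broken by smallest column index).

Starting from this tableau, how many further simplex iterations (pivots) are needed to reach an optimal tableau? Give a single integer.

pivot: q in, s2 out → z = 365/2
No improving column remains; optimal.

1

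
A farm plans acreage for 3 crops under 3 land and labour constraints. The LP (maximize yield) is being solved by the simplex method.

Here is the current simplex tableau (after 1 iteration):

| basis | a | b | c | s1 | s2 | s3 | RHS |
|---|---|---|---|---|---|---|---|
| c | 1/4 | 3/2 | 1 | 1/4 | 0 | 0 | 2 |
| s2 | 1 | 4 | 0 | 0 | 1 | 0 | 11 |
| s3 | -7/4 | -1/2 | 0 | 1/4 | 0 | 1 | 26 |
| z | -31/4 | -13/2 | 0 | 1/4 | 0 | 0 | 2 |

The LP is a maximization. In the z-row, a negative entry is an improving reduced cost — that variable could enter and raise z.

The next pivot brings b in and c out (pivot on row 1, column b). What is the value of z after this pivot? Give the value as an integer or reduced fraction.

32/3

Minimum ratio for b: 2/(3/2) = 4/3.
z changes by −(z-row coeff of b)·ratio = −(-13/2)·(4/3) = 26/3.
New z = 2 + (26/3) = 32/3.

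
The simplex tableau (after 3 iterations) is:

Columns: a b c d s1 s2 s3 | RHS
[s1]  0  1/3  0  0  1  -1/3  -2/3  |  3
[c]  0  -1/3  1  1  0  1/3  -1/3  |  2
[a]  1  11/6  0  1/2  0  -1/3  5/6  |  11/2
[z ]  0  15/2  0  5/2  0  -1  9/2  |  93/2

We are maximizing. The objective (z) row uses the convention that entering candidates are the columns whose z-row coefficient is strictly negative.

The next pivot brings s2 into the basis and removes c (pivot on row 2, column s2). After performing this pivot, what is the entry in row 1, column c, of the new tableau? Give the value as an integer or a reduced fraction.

Pivot element is row 2, column s2: 1/3.
Normalize row 2: new (row 2, c) = 1/(1/3) = 3.
row 1 ← row 1 − (-1/3)·(new row 2): 0 − (-1/3)·3 = 1.

1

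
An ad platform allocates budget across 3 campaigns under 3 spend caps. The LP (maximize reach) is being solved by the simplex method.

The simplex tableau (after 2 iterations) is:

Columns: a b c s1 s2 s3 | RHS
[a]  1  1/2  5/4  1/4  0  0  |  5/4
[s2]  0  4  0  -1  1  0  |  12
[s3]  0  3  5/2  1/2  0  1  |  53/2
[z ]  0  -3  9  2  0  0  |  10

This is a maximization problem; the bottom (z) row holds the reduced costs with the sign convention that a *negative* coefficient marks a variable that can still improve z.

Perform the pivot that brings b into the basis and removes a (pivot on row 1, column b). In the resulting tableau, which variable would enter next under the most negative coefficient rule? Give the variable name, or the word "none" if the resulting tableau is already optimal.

Pivot element 1/2. New z-row = old z-row − (-3)·(row 1/(1/2)).
Updated z-row coefficients: a: 6, b: 0, c: 33/2, s1: 7/2, s2: 0, s3: 0.
No coefficient is strictly negative; the tableau after this pivot is optimal.

none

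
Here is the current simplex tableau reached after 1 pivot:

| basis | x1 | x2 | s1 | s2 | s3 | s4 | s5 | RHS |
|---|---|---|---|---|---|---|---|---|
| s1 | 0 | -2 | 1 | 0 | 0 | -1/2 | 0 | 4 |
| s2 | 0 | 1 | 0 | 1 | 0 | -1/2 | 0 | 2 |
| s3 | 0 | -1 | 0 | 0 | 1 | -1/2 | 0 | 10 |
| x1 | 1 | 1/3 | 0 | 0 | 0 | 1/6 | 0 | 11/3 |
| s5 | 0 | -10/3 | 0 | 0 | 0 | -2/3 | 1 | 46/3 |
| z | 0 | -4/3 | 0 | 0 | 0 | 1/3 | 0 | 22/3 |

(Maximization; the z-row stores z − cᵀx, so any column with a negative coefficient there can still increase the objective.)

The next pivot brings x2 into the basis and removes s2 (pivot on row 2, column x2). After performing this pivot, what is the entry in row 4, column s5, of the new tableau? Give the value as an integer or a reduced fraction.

Pivot element is row 2, column x2: 1.
Normalize row 2: new (row 2, s5) = 0/1 = 0.
row 4 ← row 4 − (1/3)·(new row 2): 0 − (1/3)·0 = 0.

0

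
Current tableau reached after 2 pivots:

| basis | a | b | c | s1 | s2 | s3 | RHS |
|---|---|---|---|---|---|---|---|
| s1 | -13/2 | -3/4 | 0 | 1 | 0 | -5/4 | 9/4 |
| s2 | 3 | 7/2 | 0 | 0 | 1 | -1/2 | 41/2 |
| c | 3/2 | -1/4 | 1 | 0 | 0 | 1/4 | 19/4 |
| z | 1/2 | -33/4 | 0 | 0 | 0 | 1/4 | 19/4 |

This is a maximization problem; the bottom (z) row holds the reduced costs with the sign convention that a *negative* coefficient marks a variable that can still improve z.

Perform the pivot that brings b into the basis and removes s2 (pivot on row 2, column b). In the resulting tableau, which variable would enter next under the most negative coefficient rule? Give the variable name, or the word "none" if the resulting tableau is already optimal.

Pivot element 7/2. New z-row = old z-row − (-33/4)·(row 2/(7/2)).
Updated z-row coefficients: a: 53/7, b: 0, c: 0, s1: 0, s2: 33/14, s3: -13/14.
The most negative is -13/14 in column s3, so s3 would enter next.

s3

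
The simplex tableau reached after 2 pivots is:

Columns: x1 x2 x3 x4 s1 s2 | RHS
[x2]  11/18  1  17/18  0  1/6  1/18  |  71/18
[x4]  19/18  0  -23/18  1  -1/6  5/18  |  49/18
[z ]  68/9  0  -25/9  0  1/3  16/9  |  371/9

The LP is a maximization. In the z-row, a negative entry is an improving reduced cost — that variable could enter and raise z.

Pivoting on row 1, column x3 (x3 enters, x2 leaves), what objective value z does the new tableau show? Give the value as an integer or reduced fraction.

Minimum ratio for x3: (71/18)/(17/18) = 71/17.
z changes by −(z-row coeff of x3)·ratio = −(-25/9)·(71/17) = 1775/153.
New z = 371/9 + (1775/153) = 898/17.

898/17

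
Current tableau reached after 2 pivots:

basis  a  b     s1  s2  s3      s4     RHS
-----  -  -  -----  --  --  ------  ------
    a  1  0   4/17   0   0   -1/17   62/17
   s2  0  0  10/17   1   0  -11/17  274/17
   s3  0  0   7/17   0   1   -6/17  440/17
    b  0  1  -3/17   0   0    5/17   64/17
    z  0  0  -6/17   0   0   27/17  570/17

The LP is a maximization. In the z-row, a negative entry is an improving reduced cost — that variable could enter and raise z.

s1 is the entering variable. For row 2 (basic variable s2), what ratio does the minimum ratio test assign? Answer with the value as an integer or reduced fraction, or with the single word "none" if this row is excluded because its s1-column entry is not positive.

Ratio = RHS / (s1 entry) = (274/17) / (10/17) = 137/5.

137/5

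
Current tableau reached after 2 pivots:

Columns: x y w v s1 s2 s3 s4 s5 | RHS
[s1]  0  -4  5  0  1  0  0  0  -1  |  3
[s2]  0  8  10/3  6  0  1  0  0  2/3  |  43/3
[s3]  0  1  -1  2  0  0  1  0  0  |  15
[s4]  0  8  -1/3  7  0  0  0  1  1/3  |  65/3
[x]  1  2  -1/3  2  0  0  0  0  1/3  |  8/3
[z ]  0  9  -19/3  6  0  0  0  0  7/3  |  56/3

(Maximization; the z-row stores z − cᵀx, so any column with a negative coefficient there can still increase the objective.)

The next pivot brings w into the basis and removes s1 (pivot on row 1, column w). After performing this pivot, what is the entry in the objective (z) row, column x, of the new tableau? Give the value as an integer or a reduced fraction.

0

Pivot element is row 1, column w: 5.
Normalize row 1: new (row 1, x) = 0/5 = 0.
z-row ← z-row − (-19/3)·(new row 1): 0 − (-19/3)·0 = 0.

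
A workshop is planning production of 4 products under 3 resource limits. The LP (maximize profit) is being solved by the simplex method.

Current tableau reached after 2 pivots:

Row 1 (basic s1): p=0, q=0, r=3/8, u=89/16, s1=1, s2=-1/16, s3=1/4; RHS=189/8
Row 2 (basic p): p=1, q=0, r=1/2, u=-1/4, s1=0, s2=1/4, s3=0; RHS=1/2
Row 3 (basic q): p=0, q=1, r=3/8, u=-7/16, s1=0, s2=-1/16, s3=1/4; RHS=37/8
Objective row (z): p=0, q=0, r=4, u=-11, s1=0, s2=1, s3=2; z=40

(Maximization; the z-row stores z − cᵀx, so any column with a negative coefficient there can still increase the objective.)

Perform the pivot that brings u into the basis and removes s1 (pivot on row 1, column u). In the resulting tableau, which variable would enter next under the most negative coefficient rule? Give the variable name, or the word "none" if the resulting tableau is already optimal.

Pivot element 89/16. New z-row = old z-row − (-11)·(row 1/(89/16)).
Updated z-row coefficients: p: 0, q: 0, r: 422/89, u: 0, s1: 176/89, s2: 78/89, s3: 222/89.
No coefficient is strictly negative; the tableau after this pivot is optimal.

none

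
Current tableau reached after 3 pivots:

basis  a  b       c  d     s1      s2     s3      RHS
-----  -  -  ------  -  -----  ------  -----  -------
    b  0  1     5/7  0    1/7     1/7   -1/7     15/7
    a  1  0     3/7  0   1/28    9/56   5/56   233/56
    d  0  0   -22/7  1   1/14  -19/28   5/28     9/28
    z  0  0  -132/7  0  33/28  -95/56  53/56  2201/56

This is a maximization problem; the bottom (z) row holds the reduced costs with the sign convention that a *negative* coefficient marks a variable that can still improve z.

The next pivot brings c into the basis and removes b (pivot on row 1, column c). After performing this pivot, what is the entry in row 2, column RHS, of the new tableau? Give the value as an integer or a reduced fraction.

Pivot element is row 1, column c: 5/7.
Normalize row 1: new (row 1, RHS) = (15/7)/(5/7) = 3.
row 2 ← row 2 − (3/7)·(new row 1): 233/56 − (3/7)·3 = 23/8.

23/8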